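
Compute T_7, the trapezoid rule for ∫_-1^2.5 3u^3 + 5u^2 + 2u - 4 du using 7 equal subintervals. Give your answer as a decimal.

49.21875

Δu = (2.5 − (-1))/7 = 0.5.
f(-1) = -4, f(-0.5) = -4.125, f(0) = -4, f(0.5) = -1.375, f(1) = 6, f(1.5) = 20.375, f(2) = 44, f(2.5) = 79.125.
T_7 = (Δu/2)·[f(u_0) + 2f(u_1) + ... + 2f(u_{6}) + f(u_7)].
Sum = 49.21875.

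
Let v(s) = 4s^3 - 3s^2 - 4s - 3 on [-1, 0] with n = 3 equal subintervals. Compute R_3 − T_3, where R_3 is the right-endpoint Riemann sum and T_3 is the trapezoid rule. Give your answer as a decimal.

0.5

R_3 ≈ -2.6666667.
T_3 ≈ -3.1666667.
R_3 − T_3 = 0.5.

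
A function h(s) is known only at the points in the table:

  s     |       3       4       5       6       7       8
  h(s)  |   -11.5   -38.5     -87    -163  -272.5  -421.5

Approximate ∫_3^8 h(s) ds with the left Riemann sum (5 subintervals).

Δs = 1.
Sum = 1·[(-11.5) + (-38.5) + (-87) + (-163) + (-272.5)] = -572.5.

-572.5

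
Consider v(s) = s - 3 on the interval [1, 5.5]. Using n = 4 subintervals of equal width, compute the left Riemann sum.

Δs = (5.5 − 1)/4 = 1.125.
Left endpoints: 1, 2.125, 3.25, 4.375.
v(1) = -2, v(2.125) = -0.875, v(3.25) = 0.25, v(4.375) = 1.375.
Sum = Δs · [v(1) + v(2.125) + v(3.25) + v(4.375)].
Sum = -1.40625.

-1.40625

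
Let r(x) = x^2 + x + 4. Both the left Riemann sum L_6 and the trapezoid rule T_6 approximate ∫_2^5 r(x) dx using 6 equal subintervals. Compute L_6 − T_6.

L_6 = 55.625.
T_6 = 61.625.
L_6 − T_6 = -6.

-6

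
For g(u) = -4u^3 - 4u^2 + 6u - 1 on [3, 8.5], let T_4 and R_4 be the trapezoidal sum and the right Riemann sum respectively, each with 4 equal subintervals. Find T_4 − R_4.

1765.84375

T_4 = -5864.16015625.
R_4 = -7630.00390625.
T_4 − R_4 = 1765.84375.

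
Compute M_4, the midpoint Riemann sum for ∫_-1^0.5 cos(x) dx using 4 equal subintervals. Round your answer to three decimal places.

1.329

Δx = (0.5 − (-1))/4 = 0.375.
Midpoints: -0.8125, -0.4375, -0.0625, 0.3125.
f(-0.8125) ≈ 0.688, f(-0.4375) ≈ 0.906, f(-0.0625) ≈ 0.998, f(0.3125) ≈ 0.952.
Sum = Δx · [f(-0.8125) + f(-0.4375) + f(-0.0625) + f(0.3125)].
Sum ≈ 1.329.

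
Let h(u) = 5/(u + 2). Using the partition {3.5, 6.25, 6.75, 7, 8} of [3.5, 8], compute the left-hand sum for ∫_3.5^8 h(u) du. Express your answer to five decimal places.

3.50144

Subinterval widths: 2.75, 0.5, 0.25, 1.
Left endpoints: 3.5, 6.25, 6.75, 7.
h(3.5) = 10/11, h(6.25) = 20/33, h(6.75) = 4/7, h(7) = 5/9.
Sum = Σ Δu_i · h(u_i).
Sum ≈ 3.50144.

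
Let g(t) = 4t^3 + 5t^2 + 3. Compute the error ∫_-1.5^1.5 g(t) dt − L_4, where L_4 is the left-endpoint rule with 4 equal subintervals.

8.71875

Exact integral: ∫_-1.5^1.5 g(t) dt = 20.25.
L_4 = 11.53125.
Error = 20.25 − 11.53125 = 8.71875.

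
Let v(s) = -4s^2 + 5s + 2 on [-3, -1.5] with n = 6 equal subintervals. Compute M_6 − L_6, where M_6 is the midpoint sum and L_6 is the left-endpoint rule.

4.40625

M_6 = -45.34375.
L_6 = -49.75.
M_6 − L_6 = 4.40625.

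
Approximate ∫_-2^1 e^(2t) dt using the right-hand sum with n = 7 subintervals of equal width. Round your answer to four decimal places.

Δt = (1 − (-2))/7 = 3/7.
Right endpoints: -11/7, -8/7, -5/7, -2/7, 1/7, 4/7, 1.
f(-11/7) ≈ 0.0432, f(-8/7) ≈ 0.1017, f(-5/7) ≈ 0.2397, f(-2/7) ≈ 0.5647, f(1/7) ≈ 1.3307, f(4/7) ≈ 3.1357, f(1) ≈ 7.3891.
Sum = Δt · [f(-11/7) + f(-8/7) + f(-5/7) + ...].
Sum ≈ 5.4877.

5.4877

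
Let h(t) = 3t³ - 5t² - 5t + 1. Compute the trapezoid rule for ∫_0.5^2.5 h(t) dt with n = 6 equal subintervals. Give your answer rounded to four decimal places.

Δt = (2.5 − 0.5)/6 = 1/3.
h(0.5) = -2.375, h(5/6) = -353/72, h(7/6) = -6.875, h(1.5) = -7.625, h(11/6) = -467/72, h(13/6) = -67/24, h(2.5) = 4.125.
T_6 = (Δt/2)·[h(t_0) + 2h(t_1) + ... + 2h(t_{5}) + h(t_6)].
Sum ≈ -9.2685.

-9.2685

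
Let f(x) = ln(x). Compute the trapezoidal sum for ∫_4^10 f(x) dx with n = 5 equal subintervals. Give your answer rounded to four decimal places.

Δx = (10 − 4)/5 = 1.2.
f(4) ≈ 1.3863, f(5.2) ≈ 1.6487, f(6.4) ≈ 1.8563, f(7.6) ≈ 2.0281, f(8.8) ≈ 2.1748, f(10) ≈ 2.3026.
T_5 = (Δx/2)·[f(x_0) + 2f(x_1) + ... + 2f(x_{4}) + f(x_5)].
Sum ≈ 11.4628.

11.4628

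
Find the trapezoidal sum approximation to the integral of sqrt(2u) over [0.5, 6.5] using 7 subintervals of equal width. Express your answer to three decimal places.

Δu = (6.5 − 0.5)/7 = 6/7.
f(0.5) ≈ 1.000, f(19/14) ≈ 1.648, f(31/14) ≈ 2.104, f(43/14) ≈ 2.478, f(55/14) ≈ 2.803, f(67/14) ≈ 3.094, f(79/14) ≈ 3.359, f(6.5) ≈ 3.606.
T_7 = (Δu/2)·[f(u_0) + 2f(u_1) + ... + 2f(u_{6}) + f(u_7)].
Sum ≈ 15.248.

15.248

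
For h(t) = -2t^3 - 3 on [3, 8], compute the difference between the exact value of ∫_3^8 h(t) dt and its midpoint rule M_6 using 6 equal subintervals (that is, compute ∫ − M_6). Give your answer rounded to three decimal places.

Exact integral: ∫_3^8 h(t) dt = -2022.5.
M_6 ≈ -2012.95139.
Error ≈ -2022.5 − (-2012.95139) ≈ -9.549.

-9.549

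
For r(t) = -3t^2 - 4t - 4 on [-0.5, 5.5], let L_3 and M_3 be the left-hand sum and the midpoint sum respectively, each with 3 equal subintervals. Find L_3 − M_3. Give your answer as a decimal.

96

L_3 = -148.5.
M_3 = -244.5.
L_3 − M_3 = 96.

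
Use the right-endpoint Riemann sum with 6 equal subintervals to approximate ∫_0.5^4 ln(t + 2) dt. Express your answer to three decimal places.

Δt = (4 − 0.5)/6 = 7/12.
Right endpoints: 13/12, 5/3, 2.25, 17/6, 41/12, 4.
f(13/12) ≈ 1.126, f(5/3) ≈ 1.299, f(2.25) ≈ 1.447, f(17/6) ≈ 1.576, f(41/12) ≈ 1.689, f(4) ≈ 1.792.
Sum = Δt · [f(13/12) + f(5/3) + f(2.25) + ...].
Sum ≈ 5.209.

5.209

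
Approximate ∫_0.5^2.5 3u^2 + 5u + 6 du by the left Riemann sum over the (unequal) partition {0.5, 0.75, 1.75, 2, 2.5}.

Subinterval widths: 0.25, 1, 0.25, 0.5.
Left endpoints: 0.5, 0.75, 1.75, 2.
f(0.5) = 9.25, f(0.75) = 11.4375, f(1.75) = 23.9375, f(2) = 28.
Sum = Σ Δu_i · f(u_i).
Sum = 33.734375.

33.734375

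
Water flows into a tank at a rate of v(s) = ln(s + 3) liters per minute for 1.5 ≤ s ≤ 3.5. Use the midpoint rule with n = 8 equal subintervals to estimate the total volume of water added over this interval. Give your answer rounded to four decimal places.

Δs = (3.5 − 1.5)/8 = 0.25.
Midpoints: 1.625, 1.875, 2.125, 2.375, 2.625, 2.875, 3.125, 3.375.
v(1.625) ≈ 1.5315, v(1.875) ≈ 1.5841, v(2.125) ≈ 1.6341, v(2.375) ≈ 1.6818, v(2.625) ≈ 1.7272, v(2.875) ≈ 1.7707, v(3.125) ≈ 1.8124, v(3.375) ≈ 1.8524.
Sum = Δs · [v(1.625) + v(1.875) + v(2.125) + ...].
Sum ≈ 3.3985.

3.3985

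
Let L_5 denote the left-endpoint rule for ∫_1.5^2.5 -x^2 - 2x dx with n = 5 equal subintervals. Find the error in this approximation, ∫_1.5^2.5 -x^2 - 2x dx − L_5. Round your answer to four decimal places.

-0.5933

Exact integral: ∫_1.5^2.5 f(x) dx ≈ -8.083333.
L_5 = -7.49.
Error ≈ -8.083333 − (-7.49) ≈ -0.5933.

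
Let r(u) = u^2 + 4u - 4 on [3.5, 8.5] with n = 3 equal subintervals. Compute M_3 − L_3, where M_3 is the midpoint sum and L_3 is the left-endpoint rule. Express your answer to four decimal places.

M_3 ≈ 289.259259.
L_3 ≈ 226.064815.
M_3 − L_3 ≈ 63.1944.

63.1944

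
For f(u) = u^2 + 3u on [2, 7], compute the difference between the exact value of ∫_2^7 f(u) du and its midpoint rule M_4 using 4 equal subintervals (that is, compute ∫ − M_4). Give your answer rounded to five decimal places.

Exact integral: ∫_2^7 f(u) du ≈ 179.1666667.
M_4 = 178.515625.
Error ≈ 179.1666667 − 178.515625 ≈ 0.65104.

0.65104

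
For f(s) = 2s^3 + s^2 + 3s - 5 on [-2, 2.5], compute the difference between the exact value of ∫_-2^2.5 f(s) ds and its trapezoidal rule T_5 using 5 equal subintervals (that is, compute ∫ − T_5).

-1.51875

Exact integral: ∫_-2^2.5 f(s) ds = 0.28125.
T_5 = 1.8.
Error = 0.28125 − 1.8 = -1.51875.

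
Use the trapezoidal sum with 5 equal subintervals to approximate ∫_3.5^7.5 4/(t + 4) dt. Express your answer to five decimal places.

Δt = (7.5 − 3.5)/5 = 0.8.
f(3.5) = 8/15, f(4.3) = 40/83, f(5.1) = 40/91, f(5.9) = 40/99, f(6.7) = 40/107, f(7.5) = 8/23.
T_5 = (Δt/2)·[f(t_0) + 2f(t_1) + ... + 2f(t_{4}) + f(t_5)].
Sum ≈ 1.71195.

1.71195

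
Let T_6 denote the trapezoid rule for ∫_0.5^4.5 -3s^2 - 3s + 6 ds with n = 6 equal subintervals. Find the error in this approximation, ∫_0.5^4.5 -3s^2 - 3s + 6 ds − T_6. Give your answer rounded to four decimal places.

0.8889

Exact integral: ∫_0.5^4.5 f(s) ds = -97.
T_6 ≈ -97.888889.
Error ≈ -97 − (-97.888889) ≈ 0.8889.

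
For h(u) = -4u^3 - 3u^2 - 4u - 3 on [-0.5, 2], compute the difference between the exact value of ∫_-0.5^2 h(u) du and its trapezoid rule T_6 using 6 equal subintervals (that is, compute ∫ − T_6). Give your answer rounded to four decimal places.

0.8681

Exact integral: ∫_-0.5^2 h(u) du = -39.0625.
T_6 ≈ -39.930556.
Error ≈ -39.0625 − (-39.930556) ≈ 0.8681.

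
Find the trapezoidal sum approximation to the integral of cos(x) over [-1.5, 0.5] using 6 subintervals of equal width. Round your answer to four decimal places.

1.4632

Δx = (0.5 − (-1.5))/6 = 1/3.
f(-1.5) ≈ 0.0707, f(-7/6) ≈ 0.3932, f(-5/6) ≈ 0.6724, f(-0.5) ≈ 0.8776, f(-1/6) ≈ 0.9861, f(1/6) ≈ 0.9861, f(0.5) ≈ 0.8776.
T_6 = (Δx/2)·[f(x_0) + 2f(x_1) + ... + 2f(x_{5}) + f(x_6)].
Sum ≈ 1.4632.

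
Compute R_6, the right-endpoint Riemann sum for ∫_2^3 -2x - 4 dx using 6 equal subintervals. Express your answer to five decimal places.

Δx = (3 − 2)/6 = 1/6.
Right endpoints: 13/6, 7/3, 2.5, 8/3, 17/6, 3.
f(13/6) = -25/3, f(7/3) = -26/3, f(2.5) = -9, f(8/3) = -28/3, f(17/6) = -29/3, f(3) = -10.
Sum = Δx · [f(13/6) + f(7/3) + f(2.5) + ...].
Sum ≈ -9.16667.

-9.16667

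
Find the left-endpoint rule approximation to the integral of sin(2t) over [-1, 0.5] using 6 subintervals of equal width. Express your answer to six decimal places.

-0.687066

Δt = (0.5 − (-1))/6 = 0.25.
Left endpoints: -1, -0.75, -0.5, -0.25, 0, 0.25.
f(-1) ≈ -0.909297, f(-0.75) ≈ -0.997495, f(-0.5) ≈ -0.841471, f(-0.25) ≈ -0.479426, f(0) ≈ 0.000000, f(0.25) ≈ 0.479426.
Sum = Δt · [f(-1) + f(-0.75) + f(-0.5) + ...].
Sum ≈ -0.687066.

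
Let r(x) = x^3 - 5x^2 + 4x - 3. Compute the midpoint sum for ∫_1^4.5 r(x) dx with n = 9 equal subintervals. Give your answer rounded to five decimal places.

Δx = (4.5 − 1)/9 = 7/18.
Midpoints: 43/36, 19/12, 71/36, 85/36, 2.75, 113/36, 127/36, 47/12, 155/36.
r(43/36) = -170369/46656, r(19/12) = -9041/1728, r(71/36) = -321373/46656, r(85/36) = -385703/46656, r(2.75) = -9.015625, r(113/36) = -409699/46656, r(127/36) = -336437/46656, r(47/12) = -6829/1728, r(155/36) = 62927/46656.
Sum = Δx · [r(43/36) + r(19/12) + r(71/36) + ...].
Sum ≈ -20.08607.

-20.08607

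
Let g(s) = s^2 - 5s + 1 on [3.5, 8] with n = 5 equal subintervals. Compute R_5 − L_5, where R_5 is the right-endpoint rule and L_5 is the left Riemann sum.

26.325

R_5 = 45.27.
L_5 = 18.945.
R_5 − L_5 = 26.325.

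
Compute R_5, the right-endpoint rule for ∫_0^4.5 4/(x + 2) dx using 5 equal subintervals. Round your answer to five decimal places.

Δx = (4.5 − 0)/5 = 0.9.
Right endpoints: 0.9, 1.8, 2.7, 3.6, 4.5.
f(0.9) = 40/29, f(1.8) = 20/19, f(2.7) = 40/47, f(3.6) = 5/7, f(4.5) = 8/13.
Sum = Δx · [f(0.9) + f(1.8) + f(2.7) + f(3.6) + f(4.5)].
Sum ≈ 4.15141.

4.15141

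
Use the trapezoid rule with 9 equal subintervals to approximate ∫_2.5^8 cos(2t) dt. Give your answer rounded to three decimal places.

0.293

Δt = (8 − 2.5)/9 = 11/18.
f(2.5) ≈ 0.284, f(28/9) ≈ 0.998, f(67/18) ≈ 0.398, f(13/3) ≈ -0.726, f(89/18) ≈ -0.894, f(50/9) ≈ 0.115, f(37/6) ≈ 0.973, f(61/9) ≈ 0.549, f(133/18) ≈ -0.598, f(8) ≈ -0.958.
T_9 = (Δt/2)·[f(t_0) + 2f(t_1) + ... + 2f(t_{8}) + f(t_9)].
Sum ≈ 0.293.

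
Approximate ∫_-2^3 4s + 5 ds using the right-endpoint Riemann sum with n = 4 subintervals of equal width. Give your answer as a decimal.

47.5

Δs = (3 − (-2))/4 = 1.25.
Right endpoints: -0.75, 0.5, 1.75, 3.
f(-0.75) = 2, f(0.5) = 7, f(1.75) = 12, f(3) = 17.
Sum = Δs · [f(-0.75) + f(0.5) + f(1.75) + f(3)].
Sum = 47.5.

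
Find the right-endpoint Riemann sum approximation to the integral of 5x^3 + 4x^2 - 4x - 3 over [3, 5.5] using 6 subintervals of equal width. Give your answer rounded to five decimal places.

Δx = (5.5 − 3)/6 = 5/12.
Right endpoints: 41/12, 23/6, 4.25, 14/3, 61/12, 5.5.
f(41/12) = 396493/1728, f(23/6) = 69571/216, f(4.25) = 436.078125, f(14/3) = 15487/27, f(61/12) = 1273193/1728, f(5.5) = 927.875.
Sum = Δx · [f(41/12) + f(23/6) + f(4.25) + ...].
Sum ≈ 1344.11965.

1344.11965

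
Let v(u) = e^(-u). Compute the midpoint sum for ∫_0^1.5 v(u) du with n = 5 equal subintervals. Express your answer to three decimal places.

Δu = (1.5 − 0)/5 = 0.3.
Midpoints: 0.15, 0.45, 0.75, 1.05, 1.35.
v(0.15) ≈ 0.861, v(0.45) ≈ 0.638, v(0.75) ≈ 0.472, v(1.05) ≈ 0.350, v(1.35) ≈ 0.259.
Sum = Δu · [v(0.15) + v(0.45) + v(0.75) + v(1.05) + v(1.35)].
Sum ≈ 0.774.

0.774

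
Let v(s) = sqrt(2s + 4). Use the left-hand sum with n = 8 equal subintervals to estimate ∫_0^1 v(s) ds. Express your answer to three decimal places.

2.204

Δs = (1 − 0)/8 = 0.125.
Left endpoints: 0, 0.125, 0.25, 0.375, 0.5, 0.625, 0.75, 0.875.
v(0) ≈ 2.000, v(0.125) ≈ 2.062, v(0.25) ≈ 2.121, v(0.375) ≈ 2.179, v(0.5) ≈ 2.236, v(0.625) ≈ 2.291, v(0.75) ≈ 2.345, v(0.875) ≈ 2.398.
Sum = Δs · [v(0) + v(0.125) + v(0.25) + ...].
Sum ≈ 2.204.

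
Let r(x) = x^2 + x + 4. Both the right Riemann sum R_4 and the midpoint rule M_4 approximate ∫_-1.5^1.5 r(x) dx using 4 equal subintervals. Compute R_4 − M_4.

R_4 = 15.65625.
M_4 = 14.109375.
R_4 − M_4 = 1.546875.

1.546875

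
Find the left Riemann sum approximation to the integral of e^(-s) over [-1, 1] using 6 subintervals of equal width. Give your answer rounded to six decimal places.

2.763859

Δs = (1 − (-1))/6 = 1/3.
Left endpoints: -1, -2/3, -1/3, 0, 1/3, 2/3.
f(-1) ≈ 2.718282, f(-2/3) ≈ 1.947734, f(-1/3) ≈ 1.395612, f(0) ≈ 1.000000, f(1/3) ≈ 0.716531, f(2/3) ≈ 0.513417.
Sum = Δs · [f(-1) + f(-2/3) + f(-1/3) + ...].
Sum ≈ 2.763859.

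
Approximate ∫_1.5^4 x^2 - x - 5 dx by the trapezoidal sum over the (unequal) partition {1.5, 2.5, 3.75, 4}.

1.328125

Subinterval widths: 1, 1.25, 0.25.
f(1.5) = -4.25, f(2.5) = -1.25, f(3.75) = 5.3125, f(4) = 7.
On each subinterval the trapezoid contributes (Δx_i/2)·[f(x_{i-1}) + f(x_i)].
Sum = 1.328125.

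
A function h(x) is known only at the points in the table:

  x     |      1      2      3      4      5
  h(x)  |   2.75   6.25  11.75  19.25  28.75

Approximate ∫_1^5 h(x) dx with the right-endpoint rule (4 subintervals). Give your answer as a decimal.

Δx = 1.
Sum = 1·[6.25 + 11.75 + 19.25 + 28.75] = 66.

66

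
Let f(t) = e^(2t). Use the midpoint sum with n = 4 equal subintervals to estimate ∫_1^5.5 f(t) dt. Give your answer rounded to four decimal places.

24441.4891

Δt = (5.5 − 1)/4 = 1.125.
Midpoints: 1.5625, 2.6875, 3.8125, 4.9375.
f(1.5625) ≈ 22.7599, f(2.6875) ≈ 215.9399, f(3.8125) ≈ 2048.7805, f(4.9375) ≈ 19438.2878.
Sum = Δt · [f(1.5625) + f(2.6875) + f(3.8125) + f(4.9375)].
Sum ≈ 24441.4891.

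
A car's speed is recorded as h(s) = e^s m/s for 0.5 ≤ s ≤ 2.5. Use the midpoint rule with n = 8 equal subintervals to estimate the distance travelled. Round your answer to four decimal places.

Δs = (2.5 − 0.5)/8 = 0.25.
Midpoints: 0.625, 0.875, 1.125, 1.375, 1.625, 1.875, 2.125, 2.375.
h(0.625) ≈ 1.8682, h(0.875) ≈ 2.3989, h(1.125) ≈ 3.0802, h(1.375) ≈ 3.9551, h(1.625) ≈ 5.0784, h(1.875) ≈ 6.5208, h(2.125) ≈ 8.3729, h(2.375) ≈ 10.7510.
Sum = Δs · [h(0.625) + h(0.875) + h(1.125) + ...].
Sum ≈ 10.5064.

10.5064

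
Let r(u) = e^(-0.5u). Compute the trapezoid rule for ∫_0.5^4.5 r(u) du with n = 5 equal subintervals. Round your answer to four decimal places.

1.3647

Δu = (4.5 − 0.5)/5 = 0.8.
r(0.5) ≈ 0.7788, r(1.3) ≈ 0.5220, r(2.1) ≈ 0.3499, r(2.9) ≈ 0.2346, r(3.7) ≈ 0.1572, r(4.5) ≈ 0.1054.
T_5 = (Δu/2)·[r(u_0) + 2r(u_1) + ... + 2r(u_{4}) + r(u_5)].
Sum ≈ 1.3647.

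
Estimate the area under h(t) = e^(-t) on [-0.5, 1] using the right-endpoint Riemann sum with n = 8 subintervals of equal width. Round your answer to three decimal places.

1.165

Δt = (1 − (-0.5))/8 = 0.1875.
Right endpoints: -0.3125, -0.125, 0.0625, 0.25, 0.4375, 0.625, 0.8125, 1.
h(-0.3125) ≈ 1.367, h(-0.125) ≈ 1.133, h(0.0625) ≈ 0.939, h(0.25) ≈ 0.779, h(0.4375) ≈ 0.646, h(0.625) ≈ 0.535, h(0.8125) ≈ 0.444, h(1) ≈ 0.368.
Sum = Δt · [h(-0.3125) + h(-0.125) + h(0.0625) + ...].
Sum ≈ 1.165.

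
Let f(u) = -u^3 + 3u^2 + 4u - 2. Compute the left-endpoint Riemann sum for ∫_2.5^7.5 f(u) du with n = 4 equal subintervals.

-152.96875

Δu = (7.5 − 2.5)/4 = 1.25.
Left endpoints: 2.5, 3.75, 5, 6.25.
f(2.5) = 11.125, f(3.75) = 2.453125, f(5) = -32, f(6.25) = -103.953125.
Sum = Δu · [f(2.5) + f(3.75) + f(5) + f(6.25)].
Sum = -152.96875.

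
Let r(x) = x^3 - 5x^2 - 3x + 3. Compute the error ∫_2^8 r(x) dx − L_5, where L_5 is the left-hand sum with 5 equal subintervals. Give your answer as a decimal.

Exact integral: ∫_2^8 r(x) dx = 108.
L_5 = 10.8.
Error = 108 − 10.8 = 97.2.

97.2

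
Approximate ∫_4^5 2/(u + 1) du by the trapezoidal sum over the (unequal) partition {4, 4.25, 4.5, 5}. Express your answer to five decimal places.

0.36494

Subinterval widths: 0.25, 0.25, 0.5.
f(4) = 0.4, f(4.25) = 8/21, f(4.5) = 4/11, f(5) = 1/3.
On each subinterval the trapezoid contributes (Δu_i/2)·[f(u_{i-1}) + f(u_i)].
Sum ≈ 0.36494.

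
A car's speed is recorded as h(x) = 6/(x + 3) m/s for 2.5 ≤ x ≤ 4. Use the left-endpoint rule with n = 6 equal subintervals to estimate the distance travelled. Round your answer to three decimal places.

1.477

Δx = (4 − 2.5)/6 = 0.25.
Left endpoints: 2.5, 2.75, 3, 3.25, 3.5, 3.75.
h(2.5) = 12/11, h(2.75) = 24/23, h(3) = 1, h(3.25) = 0.96, h(3.5) = 12/13, h(3.75) = 8/9.
Sum = Δx · [h(2.5) + h(2.75) + h(3) + ...].
Sum ≈ 1.477.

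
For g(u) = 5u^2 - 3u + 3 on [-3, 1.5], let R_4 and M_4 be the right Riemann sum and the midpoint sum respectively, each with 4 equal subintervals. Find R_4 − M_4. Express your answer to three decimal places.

-19.459

R_4 = 52.41796875.
M_4 ≈ 71.87695.
R_4 − M_4 ≈ -19.459.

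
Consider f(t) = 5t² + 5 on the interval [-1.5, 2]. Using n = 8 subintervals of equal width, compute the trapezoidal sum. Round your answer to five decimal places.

Δt = (2 − (-1.5))/8 = 0.4375.
f(-1.5) = 16.25, f(-1.0625) = 10.64453125, f(-0.625) = 6.953125, f(-0.1875) = 5.17578125, f(0.25) = 5.3125, f(0.6875) = 7.36328125, f(1.125) = 11.328125, f(1.5625) = 17.20703125, f(2) = 25.
T_8 = (Δt/2)·[f(t_0) + 2f(t_1) + ... + 2f(t_{7}) + f(t_8)].
Sum ≈ 37.01660.

37.01660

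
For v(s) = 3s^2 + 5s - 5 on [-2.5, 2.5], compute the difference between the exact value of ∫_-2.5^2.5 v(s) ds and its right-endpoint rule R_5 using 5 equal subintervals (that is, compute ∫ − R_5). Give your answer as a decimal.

-15

Exact integral: ∫_-2.5^2.5 v(s) ds = 6.25.
R_5 = 21.25.
Error = 6.25 − 21.25 = -15.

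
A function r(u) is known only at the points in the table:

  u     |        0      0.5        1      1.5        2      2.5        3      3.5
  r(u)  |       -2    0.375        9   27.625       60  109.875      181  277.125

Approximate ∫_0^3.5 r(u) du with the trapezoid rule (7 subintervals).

262.71875

Δu = 0.5.
T_7 = (0.5/2)·[(-2) + 2·0.375 + 2·9 + 2·27.625 + 2·60 + 2·109.875 + 2·181 + 277.125] = 262.71875.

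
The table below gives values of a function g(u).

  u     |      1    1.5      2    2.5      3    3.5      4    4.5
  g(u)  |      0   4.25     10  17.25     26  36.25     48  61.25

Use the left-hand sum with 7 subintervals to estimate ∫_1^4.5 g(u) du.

Δu = 0.5.
Sum = 0.5·[0 + 4.25 + 10 + 17.25 + 26 + 36.25 + 48] = 70.875.

70.875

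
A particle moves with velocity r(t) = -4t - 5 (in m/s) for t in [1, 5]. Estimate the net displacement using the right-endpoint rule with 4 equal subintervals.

Δt = (5 − 1)/4 = 1.
Right endpoints: 2, 3, 4, 5.
r(2) = -13, r(3) = -17, r(4) = -21, r(5) = -25.
Sum = Δt · [r(2) + r(3) + r(4) + r(5)].
Sum = -76.

-76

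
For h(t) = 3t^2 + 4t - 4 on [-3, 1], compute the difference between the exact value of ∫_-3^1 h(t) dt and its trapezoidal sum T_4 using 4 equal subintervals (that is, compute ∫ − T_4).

Exact integral: ∫_-3^1 h(t) dt = -4.
T_4 = -2.
Error = -4 − (-2) = -2.

-2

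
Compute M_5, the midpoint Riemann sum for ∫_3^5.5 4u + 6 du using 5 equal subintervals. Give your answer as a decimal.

57.5

Δu = (5.5 − 3)/5 = 0.5.
Midpoints: 3.25, 3.75, 4.25, 4.75, 5.25.
f(3.25) = 19, f(3.75) = 21, f(4.25) = 23, f(4.75) = 25, f(5.25) = 27.
Sum = Δu · [f(3.25) + f(3.75) + f(4.25) + f(4.75) + f(5.25)].
Sum = 57.5.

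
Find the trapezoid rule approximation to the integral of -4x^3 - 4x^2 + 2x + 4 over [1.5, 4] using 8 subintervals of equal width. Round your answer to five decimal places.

Δx = (4 − 1.5)/8 = 0.3125.
f(1.5) = -15.5, f(1.8125) = -30037/1024, f(2.125) = -48.1953125, f(2.4375) = -74567/1024, f(2.75) = -103.9375, f(3.0625) = -145697/1024, f(3.375) = -188.5859375, f(3.6875) = -249427/1024, f(4) = -308.
T_8 = (Δx/2)·[f(x_0) + 2f(x_1) + ... + 2f(x_{7}) + f(x_8)].
Sum ≈ -309.52637.

-309.52637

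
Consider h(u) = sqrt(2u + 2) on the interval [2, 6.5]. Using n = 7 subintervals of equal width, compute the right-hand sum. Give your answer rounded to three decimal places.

14.918

Δu = (6.5 − 2)/7 = 9/14.
Right endpoints: 37/14, 23/7, 55/14, 32/7, 73/14, 41/7, 6.5.
h(37/14) ≈ 2.699, h(23/7) ≈ 2.928, h(55/14) ≈ 3.140, h(32/7) ≈ 3.338, h(73/14) ≈ 3.525, h(41/7) ≈ 3.703, h(6.5) ≈ 3.873.
Sum = Δu · [h(37/14) + h(23/7) + h(55/14) + ...].
Sum ≈ 14.918.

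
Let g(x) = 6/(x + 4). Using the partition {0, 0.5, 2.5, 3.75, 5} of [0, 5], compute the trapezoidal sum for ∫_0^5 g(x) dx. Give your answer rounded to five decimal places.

Subinterval widths: 0.5, 2, 1.25, 1.25.
g(0) = 1.5, g(0.5) = 4/3, g(2.5) = 12/13, g(3.75) = 24/31, g(5) = 2/3.
On each subinterval the trapezoid contributes (Δx_i/2)·[g(x_{i-1}) + g(x_i)].
Sum ≈ 4.92608.

4.92608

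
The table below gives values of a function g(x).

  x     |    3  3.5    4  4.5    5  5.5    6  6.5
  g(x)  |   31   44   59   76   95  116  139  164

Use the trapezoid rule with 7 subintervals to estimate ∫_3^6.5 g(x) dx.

Δx = 0.5.
T_7 = (0.5/2)·[31 + 2·44 + 2·59 + 2·76 + 2·95 + 2·116 + 2·139 + 164] = 313.25.

313.25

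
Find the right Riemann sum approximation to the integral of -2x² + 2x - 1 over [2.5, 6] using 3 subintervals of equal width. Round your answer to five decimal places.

Δx = (6 − 2.5)/3 = 7/6.
Right endpoints: 11/3, 29/6, 6.
f(11/3) = -185/9, f(29/6) = -685/18, f(6) = -61.
Sum = Δx · [f(11/3) + f(29/6) + f(6)].
Sum ≈ -139.54630.

-139.54630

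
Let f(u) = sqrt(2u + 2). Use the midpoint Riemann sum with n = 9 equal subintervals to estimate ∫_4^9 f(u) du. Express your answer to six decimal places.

19.274504

Δu = (9 − 4)/9 = 5/9.
Midpoints: 77/18, 29/6, 97/18, 107/18, 6.5, 127/18, 137/18, 49/6, 157/18.
f(77/18) ≈ 3.248931, f(29/6) ≈ 3.415650, f(97/18) ≈ 3.574602, f(107/18) ≈ 3.726780, f(6.5) ≈ 3.872983, f(127/18) ≈ 4.013865, f(137/18) ≈ 4.149967, f(49/6) ≈ 4.281744, f(157/18) ≈ 4.409586.
Sum = Δu · [f(77/18) + f(29/6) + f(97/18) + ...].
Sum ≈ 19.274504.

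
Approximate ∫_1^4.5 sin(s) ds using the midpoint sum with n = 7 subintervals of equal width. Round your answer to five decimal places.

0.75898

Δs = (4.5 − 1)/7 = 0.5.
Midpoints: 1.25, 1.75, 2.25, 2.75, 3.25, 3.75, 4.25.
f(1.25) ≈ 0.94898, f(1.75) ≈ 0.98399, f(2.25) ≈ 0.77807, f(2.75) ≈ 0.38166, f(3.25) ≈ -0.10820, f(3.75) ≈ -0.57156, f(4.25) ≈ -0.89499.
Sum = Δs · [f(1.25) + f(1.75) + f(2.25) + ...].
Sum ≈ 0.75898.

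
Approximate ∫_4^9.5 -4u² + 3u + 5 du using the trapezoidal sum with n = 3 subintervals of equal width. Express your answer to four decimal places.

-931.2824

Δu = (9.5 − 4)/3 = 11/6.
f(4) = -47, f(35/6) = -2045/18, f(23/3) = -1864/9, f(9.5) = -327.5.
T_3 = (Δu/2)·[f(u_0) + 2f(u_1) + 2f(u_2) + f(u_3)].
Sum ≈ -931.2824.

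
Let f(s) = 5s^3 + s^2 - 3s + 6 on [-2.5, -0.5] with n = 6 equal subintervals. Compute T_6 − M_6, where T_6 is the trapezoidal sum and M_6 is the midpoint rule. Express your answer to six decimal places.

T_6 ≈ -23.37962963.
M_6 ≈ -22.18518519.
T_6 − M_6 ≈ -1.194444.

-1.194444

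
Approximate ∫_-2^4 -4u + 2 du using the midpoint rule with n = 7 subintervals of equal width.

-12

Δu = (4 − (-2))/7 = 6/7.
Midpoints: -11/7, -5/7, 1/7, 1, 13/7, 19/7, 25/7.
f(-11/7) = 58/7, f(-5/7) = 34/7, f(1/7) = 10/7, f(1) = -2, f(13/7) = -38/7, f(19/7) = -62/7, f(25/7) = -86/7.
Sum = Δu · [f(-11/7) + f(-5/7) + f(1/7) + ...].
Sum = -12.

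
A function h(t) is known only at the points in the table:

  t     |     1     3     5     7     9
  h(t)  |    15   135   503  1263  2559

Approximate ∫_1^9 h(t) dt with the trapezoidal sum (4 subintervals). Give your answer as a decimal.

6376

Δt = 2.
T_4 = (2/2)·[15 + 2·135 + 2·503 + 2·1263 + 2559] = 6376.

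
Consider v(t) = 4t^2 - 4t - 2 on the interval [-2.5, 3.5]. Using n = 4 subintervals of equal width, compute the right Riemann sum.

Δt = (3.5 − (-2.5))/4 = 1.5.
Right endpoints: -1, 0.5, 2, 3.5.
v(-1) = 6, v(0.5) = -3, v(2) = 6, v(3.5) = 33.
Sum = Δt · [v(-1) + v(0.5) + v(2) + v(3.5)].
Sum = 63.

63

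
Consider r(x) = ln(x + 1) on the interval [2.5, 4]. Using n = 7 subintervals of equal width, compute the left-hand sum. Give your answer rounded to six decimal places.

2.123976

Δx = (4 − 2.5)/7 = 3/14.
Left endpoints: 2.5, 19/7, 41/14, 22/7, 47/14, 25/7, 53/14.
r(2.5) ≈ 1.252763, r(19/7) ≈ 1.312186, r(41/14) ≈ 1.368276, r(22/7) ≈ 1.421386, r(47/14) ≈ 1.471817, r(25/7) ≈ 1.519826, r(53/14) ≈ 1.565635.
Sum = Δx · [r(2.5) + r(19/7) + r(41/14) + ...].
Sum ≈ 2.123976.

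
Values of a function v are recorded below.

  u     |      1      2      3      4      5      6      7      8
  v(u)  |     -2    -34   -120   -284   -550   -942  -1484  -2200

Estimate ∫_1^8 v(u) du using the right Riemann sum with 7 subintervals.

Δu = 1.
Sum = 1·[(-34) + (-120) + (-284) + (-550) + (-942) + (-1484) + (-2200)] = -5614.

-5614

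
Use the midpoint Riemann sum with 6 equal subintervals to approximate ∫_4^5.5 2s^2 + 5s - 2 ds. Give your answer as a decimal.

Δs = (5.5 − 4)/6 = 0.25.
Midpoints: 4.125, 4.375, 4.625, 4.875, 5.125, 5.375.
f(4.125) = 52.65625, f(4.375) = 58.15625, f(4.625) = 63.90625, f(4.875) = 69.90625, f(5.125) = 76.15625, f(5.375) = 82.65625.
Sum = Δs · [f(4.125) + f(4.375) + f(4.625) + ...].
Sum = 100.859375.

100.859375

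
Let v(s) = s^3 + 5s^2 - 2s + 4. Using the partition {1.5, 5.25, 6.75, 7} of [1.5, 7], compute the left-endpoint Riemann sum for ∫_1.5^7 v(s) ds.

604.08203125

Subinterval widths: 3.75, 1.5, 0.25.
Left endpoints: 1.5, 5.25, 6.75.
v(1.5) = 15.625, v(5.25) = 276.015625, v(6.75) = 525.859375.
Sum = Σ Δs_i · v(s_i).
Sum = 604.08203125.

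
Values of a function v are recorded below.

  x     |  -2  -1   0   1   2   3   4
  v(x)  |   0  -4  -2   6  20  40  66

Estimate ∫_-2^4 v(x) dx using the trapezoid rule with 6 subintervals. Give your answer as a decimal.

93

Δx = 1.
T_6 = (1/2)·[0 + 2·(-4) + 2·(-2) + 2·6 + 2·20 + 2·40 + 66] = 93.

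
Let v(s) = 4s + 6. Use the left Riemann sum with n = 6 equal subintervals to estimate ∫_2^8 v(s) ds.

144

Δs = (8 − 2)/6 = 1.
Left endpoints: 2, 3, 4, 5, 6, 7.
v(2) = 14, v(3) = 18, v(4) = 22, v(5) = 26, v(6) = 30, v(7) = 34.
Sum = Δs · [v(2) + v(3) + v(4) + ...].
Sum = 144.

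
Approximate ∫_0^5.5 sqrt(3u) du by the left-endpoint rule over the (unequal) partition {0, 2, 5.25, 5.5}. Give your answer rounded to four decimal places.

Subinterval widths: 2, 3.25, 0.25.
Left endpoints: 0, 2, 5.25.
f(0) ≈ 0.0000, f(2) ≈ 2.4495, f(5.25) ≈ 3.9686.
Sum = Σ Δu_i · f(u_i).
Sum ≈ 8.9530.

8.9530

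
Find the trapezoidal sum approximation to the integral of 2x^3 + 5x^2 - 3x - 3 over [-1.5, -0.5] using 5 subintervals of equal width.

2.91

Δx = (-0.5 − (-1.5))/5 = 0.2.
f(-1.5) = 6, f(-1.3) = 4.956, f(-1.1) = 3.688, f(-0.9) = 2.292, f(-0.7) = 0.864, f(-0.5) = -0.5.
T_5 = (Δx/2)·[f(x_0) + 2f(x_1) + ... + 2f(x_{4}) + f(x_5)].
Sum = 2.91.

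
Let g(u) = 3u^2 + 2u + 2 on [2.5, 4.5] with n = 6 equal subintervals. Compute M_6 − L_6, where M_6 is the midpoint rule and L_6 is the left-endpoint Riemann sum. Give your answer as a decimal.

7.5

M_6 ≈ 93.44444.
L_6 ≈ 85.94444.
M_6 − L_6 = 7.5.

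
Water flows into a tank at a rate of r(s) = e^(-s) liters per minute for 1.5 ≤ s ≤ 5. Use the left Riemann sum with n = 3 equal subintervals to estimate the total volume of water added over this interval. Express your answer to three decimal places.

0.367

Δs = (5 − 1.5)/3 = 7/6.
Left endpoints: 1.5, 8/3, 23/6.
r(1.5) ≈ 0.223, r(8/3) ≈ 0.069, r(23/6) ≈ 0.022.
Sum = Δs · [r(1.5) + r(8/3) + r(23/6)].
Sum ≈ 0.367.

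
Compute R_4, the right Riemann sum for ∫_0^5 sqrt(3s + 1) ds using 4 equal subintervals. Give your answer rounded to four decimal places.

15.7437

Δs = (5 − 0)/4 = 1.25.
Right endpoints: 1.25, 2.5, 3.75, 5.
f(1.25) ≈ 2.1794, f(2.5) ≈ 2.9155, f(3.75) ≈ 3.5000, f(5) ≈ 4.0000.
Sum = Δs · [f(1.25) + f(2.5) + f(3.75) + f(5)].
Sum ≈ 15.7437.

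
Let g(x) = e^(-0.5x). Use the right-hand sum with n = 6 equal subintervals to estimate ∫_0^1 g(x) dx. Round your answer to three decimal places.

0.755

Δx = (1 − 0)/6 = 1/6.
Right endpoints: 1/6, 1/3, 0.5, 2/3, 5/6, 1.
g(1/6) ≈ 0.920, g(1/3) ≈ 0.846, g(0.5) ≈ 0.779, g(2/3) ≈ 0.717, g(5/6) ≈ 0.659, g(1) ≈ 0.607.
Sum = Δx · [g(1/6) + g(1/3) + g(0.5) + ...].
Sum ≈ 0.755.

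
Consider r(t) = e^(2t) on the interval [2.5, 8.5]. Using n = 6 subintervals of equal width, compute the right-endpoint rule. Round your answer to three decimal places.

Δt = (8.5 − 2.5)/6 = 1.
Right endpoints: 3.5, 4.5, 5.5, 6.5, 7.5, 8.5.
r(3.5) ≈ 1096.633, r(4.5) ≈ 8103.084, r(5.5) ≈ 59874.142, r(6.5) ≈ 442413.392, r(7.5) ≈ 3269017.372, r(8.5) ≈ 24154952.754.
Sum = Δt · [r(3.5) + r(4.5) + r(5.5) + ...].
Sum ≈ 27935457.377.

27935457.377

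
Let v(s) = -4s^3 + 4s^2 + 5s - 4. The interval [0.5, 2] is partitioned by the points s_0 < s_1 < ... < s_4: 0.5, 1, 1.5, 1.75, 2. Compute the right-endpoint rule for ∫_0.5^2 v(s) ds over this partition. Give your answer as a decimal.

-3.609375

Subinterval widths: 0.5, 0.5, 0.25, 0.25.
Right endpoints: 1, 1.5, 1.75, 2.
v(1) = 1, v(1.5) = -1, v(1.75) = -4.4375, v(2) = -10.
Sum = Σ Δs_i · v(s_i).
Sum = -3.609375.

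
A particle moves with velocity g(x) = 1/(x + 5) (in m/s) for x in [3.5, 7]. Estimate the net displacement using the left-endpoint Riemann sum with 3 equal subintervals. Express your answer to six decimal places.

0.365637

Δx = (7 − 3.5)/3 = 7/6.
Left endpoints: 3.5, 14/3, 35/6.
g(3.5) = 2/17, g(14/3) = 3/29, g(35/6) = 6/65.
Sum = Δx · [g(3.5) + g(14/3) + g(35/6)].
Sum ≈ 0.365637.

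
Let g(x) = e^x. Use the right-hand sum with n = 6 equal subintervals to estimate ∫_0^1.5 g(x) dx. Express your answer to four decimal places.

Δx = (1.5 − 0)/6 = 0.25.
Right endpoints: 0.25, 0.5, 0.75, 1, 1.25, 1.5.
g(0.25) ≈ 1.2840, g(0.5) ≈ 1.6487, g(0.75) ≈ 2.1170, g(1) ≈ 2.7183, g(1.25) ≈ 3.4903, g(1.5) ≈ 4.4817.
Sum = Δx · [g(0.25) + g(0.5) + g(0.75) + ...].
Sum ≈ 3.9350.

3.9350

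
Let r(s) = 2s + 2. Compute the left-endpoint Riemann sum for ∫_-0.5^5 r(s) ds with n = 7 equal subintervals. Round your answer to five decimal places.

Δs = (5 − (-0.5))/7 = 11/14.
Left endpoints: -0.5, 2/7, 15/14, 13/7, 37/14, 24/7, 59/14.
r(-0.5) = 1, r(2/7) = 18/7, r(15/14) = 29/7, r(13/7) = 40/7, r(37/14) = 51/7, r(24/7) = 62/7, r(59/14) = 73/7.
Sum = Δs · [r(-0.5) + r(2/7) + r(15/14) + ...].
Sum ≈ 31.42857.

31.42857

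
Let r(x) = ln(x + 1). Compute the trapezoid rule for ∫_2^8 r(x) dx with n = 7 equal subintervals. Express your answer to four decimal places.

10.4656

Δx = (8 − 2)/7 = 6/7.
r(2) ≈ 1.0986, r(20/7) ≈ 1.3499, r(26/7) ≈ 1.5506, r(32/7) ≈ 1.7177, r(38/7) ≈ 1.8608, r(44/7) ≈ 1.9859, r(50/7) ≈ 2.0971, r(8) ≈ 2.1972.
T_7 = (Δx/2)·[r(x_0) + 2r(x_1) + ... + 2r(x_{6}) + r(x_7)].
Sum ≈ 10.4656.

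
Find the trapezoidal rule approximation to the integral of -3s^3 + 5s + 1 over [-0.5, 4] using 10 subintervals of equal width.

-150.47015625

Δs = (4 − (-0.5))/10 = 0.45.
f(-0.5) = -1.125, f(-0.05) = 0.750375, f(0.4) = 2.808, f(0.85) = 3.407625, f(1.3) = 0.909, f(1.75) = -6.328125, f(2.2) = -19.944, f(2.65) = -41.578875, f(3.1) = -72.873, f(3.55) = -115.466625, f(4) = -171.
T_10 = (Δs/2)·[f(s_0) + 2f(s_1) + ... + 2f(s_{9}) + f(s_10)].
Sum = -150.47015625.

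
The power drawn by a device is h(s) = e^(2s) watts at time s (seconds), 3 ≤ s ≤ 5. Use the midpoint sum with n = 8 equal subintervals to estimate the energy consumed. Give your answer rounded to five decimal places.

10699.71433

Δs = (5 − 3)/8 = 0.25.
Midpoints: 3.125, 3.375, 3.625, 3.875, 4.125, 4.375, 4.625, 4.875.
h(3.125) ≈ 518.01282, h(3.375) ≈ 854.05876, h(3.625) ≈ 1408.10485, h(3.875) ≈ 2321.57241, h(4.125) ≈ 3827.62582, h(4.375) ≈ 6310.68811, h(4.625) ≈ 10404.56572, h(4.875) ≈ 17154.22881.
Sum = Δs · [h(3.125) + h(3.375) + h(3.625) + ...].
Sum ≈ 10699.71433.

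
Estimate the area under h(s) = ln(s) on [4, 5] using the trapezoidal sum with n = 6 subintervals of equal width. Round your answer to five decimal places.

1.50190

Δs = (5 − 4)/6 = 1/6.
h(4) ≈ 1.38629, h(25/6) ≈ 1.42712, h(13/3) ≈ 1.46634, h(4.5) ≈ 1.50408, h(14/3) ≈ 1.54045, h(29/6) ≈ 1.57554, h(5) ≈ 1.60944.
T_6 = (Δs/2)·[h(s_0) + 2h(s_1) + ... + 2h(s_{5}) + h(s_6)].
Sum ≈ 1.50190.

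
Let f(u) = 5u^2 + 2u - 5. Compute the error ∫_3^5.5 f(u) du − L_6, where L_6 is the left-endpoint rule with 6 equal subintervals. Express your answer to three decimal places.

22.815

Exact integral: ∫_3^5.5 f(u) du ≈ 241.04167.
L_6 ≈ 218.22627.
Error ≈ 241.04167 − 218.22627 ≈ 22.815.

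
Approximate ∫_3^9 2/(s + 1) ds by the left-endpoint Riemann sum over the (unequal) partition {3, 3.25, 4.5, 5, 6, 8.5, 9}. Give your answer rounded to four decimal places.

Subinterval widths: 0.25, 1.25, 0.5, 1, 2.5, 0.5.
Left endpoints: 3, 3.25, 4.5, 5, 6, 8.5.
f(3) = 0.5, f(3.25) = 8/17, f(4.5) = 4/11, f(5) = 1/3, f(6) = 2/7, f(8.5) = 4/19.
Sum = Σ Δs_i · f(s_i).
Sum ≈ 2.0479.

2.0479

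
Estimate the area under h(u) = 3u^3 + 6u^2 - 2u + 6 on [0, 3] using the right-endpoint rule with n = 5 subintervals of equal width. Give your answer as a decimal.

165.96

Δu = (3 − 0)/5 = 0.6.
Right endpoints: 0.6, 1.2, 1.8, 2.4, 3.
h(0.6) = 7.608, h(1.2) = 17.424, h(1.8) = 39.336, h(2.4) = 77.232, h(3) = 135.
Sum = Δu · [h(0.6) + h(1.2) + h(1.8) + h(2.4) + h(3)].
Sum = 165.96.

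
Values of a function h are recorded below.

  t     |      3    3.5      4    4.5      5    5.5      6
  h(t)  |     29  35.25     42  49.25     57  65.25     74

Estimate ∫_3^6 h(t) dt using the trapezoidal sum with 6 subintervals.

Δt = 0.5.
T_6 = (0.5/2)·[29 + 2·35.25 + 2·42 + 2·49.25 + 2·57 + 2·65.25 + 74] = 150.125.

150.125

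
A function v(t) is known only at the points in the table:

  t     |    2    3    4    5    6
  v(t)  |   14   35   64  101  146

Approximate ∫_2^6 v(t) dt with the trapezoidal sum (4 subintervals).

280

Δt = 1.
T_4 = (1/2)·[14 + 2·35 + 2·64 + 2·101 + 146] = 280.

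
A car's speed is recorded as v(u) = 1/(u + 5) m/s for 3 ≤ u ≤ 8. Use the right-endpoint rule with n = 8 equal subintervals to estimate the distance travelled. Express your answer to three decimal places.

Δu = (8 − 3)/8 = 0.625.
Right endpoints: 3.625, 4.25, 4.875, 5.5, 6.125, 6.75, 7.375, 8.
v(3.625) = 8/69, v(4.25) = 4/37, v(4.875) = 8/79, v(5.5) = 2/21, v(6.125) = 8/89, v(6.75) = 4/47, v(7.375) = 8/99, v(8) = 1/13.
Sum = Δu · [v(3.625) + v(4.25) + v(4.875) + ...].
Sum ≈ 0.471.

0.471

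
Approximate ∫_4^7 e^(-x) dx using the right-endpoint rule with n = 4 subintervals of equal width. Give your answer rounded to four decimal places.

Δx = (7 − 4)/4 = 0.75.
Right endpoints: 4.75, 5.5, 6.25, 7.
f(4.75) ≈ 0.0087, f(5.5) ≈ 0.0041, f(6.25) ≈ 0.0019, f(7) ≈ 0.0009.
Sum = Δx · [f(4.75) + f(5.5) + f(6.25) + f(7)].
Sum ≈ 0.0117.

0.0117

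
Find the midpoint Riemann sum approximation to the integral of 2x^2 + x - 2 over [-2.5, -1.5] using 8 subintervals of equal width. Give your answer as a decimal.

Δx = (-1.5 − (-2.5))/8 = 0.125.
Midpoints: -2.4375, -2.3125, -2.1875, -2.0625, -1.9375, -1.8125, -1.6875, -1.5625.
f(-2.4375) = 7.4453125, f(-2.3125) = 6.3828125, f(-2.1875) = 5.3828125, f(-2.0625) = 4.4453125, f(-1.9375) = 3.5703125, f(-1.8125) = 2.7578125, f(-1.6875) = 2.0078125, f(-1.5625) = 1.3203125.
Sum = Δx · [f(-2.4375) + f(-2.3125) + f(-2.1875) + ...].
Sum = 4.1640625.

4.1640625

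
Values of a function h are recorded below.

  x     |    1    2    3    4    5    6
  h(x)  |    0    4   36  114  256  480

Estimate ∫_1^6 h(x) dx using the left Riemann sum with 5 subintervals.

410

Δx = 1.
Sum = 1·[0 + 4 + 36 + 114 + 256] = 410.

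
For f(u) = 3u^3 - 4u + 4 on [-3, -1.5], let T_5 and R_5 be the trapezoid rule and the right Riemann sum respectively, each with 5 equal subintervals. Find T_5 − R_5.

T_5 = -37.90875.
R_5 = -28.1775.
T_5 − R_5 = -9.73125.

-9.73125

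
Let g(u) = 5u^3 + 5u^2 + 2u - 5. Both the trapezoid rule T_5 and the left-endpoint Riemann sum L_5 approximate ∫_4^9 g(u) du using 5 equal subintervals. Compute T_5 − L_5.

T_5 = 9115.
L_5 = 7285.
T_5 − L_5 = 1830.

1830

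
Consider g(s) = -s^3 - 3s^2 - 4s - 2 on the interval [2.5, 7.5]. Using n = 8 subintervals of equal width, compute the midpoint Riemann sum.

Δs = (7.5 − 2.5)/8 = 0.625.
Midpoints: 2.8125, 3.4375, 4.0625, 4.6875, 5.3125, 5.9375, 6.5625, 7.1875.
g(2.8125) = -242597/4096, g(3.4375) = -376087/4096, g(4.0625) = -552177/4096, g(4.6875) = -776867/4096, g(5.3125) = -1056157/4096, g(5.9375) = -1396047/4096, g(6.5625) = -1802537/4096, g(7.1875) = -2281627/4096.
Sum = Δs · [g(2.8125) + g(3.4375) + g(4.0625) + ...].
Sum = -1294.5703125.

-1294.5703125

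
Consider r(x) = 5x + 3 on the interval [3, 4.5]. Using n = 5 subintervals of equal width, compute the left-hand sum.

31.5

Δx = (4.5 − 3)/5 = 0.3.
Left endpoints: 3, 3.3, 3.6, 3.9, 4.2.
r(3) = 18, r(3.3) = 19.5, r(3.6) = 21, r(3.9) = 22.5, r(4.2) = 24.
Sum = Δx · [r(3) + r(3.3) + r(3.6) + r(3.9) + r(4.2)].
Sum = 31.5.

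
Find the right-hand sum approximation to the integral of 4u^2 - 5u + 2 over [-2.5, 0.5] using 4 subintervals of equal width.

28.5

Δu = (0.5 − (-2.5))/4 = 0.75.
Right endpoints: -1.75, -1, -0.25, 0.5.
f(-1.75) = 23, f(-1) = 11, f(-0.25) = 3.5, f(0.5) = 0.5.
Sum = Δu · [f(-1.75) + f(-1) + f(-0.25) + f(0.5)].
Sum = 28.5.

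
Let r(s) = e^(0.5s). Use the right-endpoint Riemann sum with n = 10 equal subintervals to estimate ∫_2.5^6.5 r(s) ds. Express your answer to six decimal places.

Δs = (6.5 − 2.5)/10 = 0.4.
Right endpoints: 2.9, 3.3, 3.7, 4.1, 4.5, 4.9, 5.3, 5.7, 6.1, 6.5.
r(2.9) ≈ 4.263115, r(3.3) ≈ 5.206980, r(3.7) ≈ 6.359820, r(4.1) ≈ 7.767901, r(4.5) ≈ 9.487736, r(4.9) ≈ 11.588347, r(5.3) ≈ 14.154039, r(5.7) ≈ 17.287782, r(6.1) ≈ 21.115344, r(6.5) ≈ 25.790340.
Sum = Δs · [r(2.9) + r(3.3) + r(3.7) + ...].
Sum ≈ 49.208561.

49.208561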